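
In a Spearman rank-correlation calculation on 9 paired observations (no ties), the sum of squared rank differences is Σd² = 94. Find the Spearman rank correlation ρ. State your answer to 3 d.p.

ρ = 1 − 6Σd² / [n(n²−1)] = 1 − 6×94 / (9×80)
  = 1 − 564/720 = 1 − 0.7833 ≈ 0.217

0.217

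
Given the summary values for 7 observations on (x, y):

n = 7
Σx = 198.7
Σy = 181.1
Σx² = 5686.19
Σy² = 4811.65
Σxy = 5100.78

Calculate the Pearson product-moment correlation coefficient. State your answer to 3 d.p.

-0.523

r = (nΣxy − ΣxΣy) / √[(nΣx² − (Σx)²)(nΣy² − (Σy)²)]
Numerator: 7×5100.78 − 198.7×181.1 = -279.11
Denominator: √[(39803.33 − 39481.69)(33681.55 − 32797.21)] = √[321.64 × 884.34] = 533.3283
r = -279.11 / 533.3283 ≈ -0.523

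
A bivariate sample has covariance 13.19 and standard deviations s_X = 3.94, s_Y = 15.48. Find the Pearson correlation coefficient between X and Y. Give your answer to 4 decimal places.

0.2163

r = Cov(X,Y) / (s_X · s_Y) = 13.19 / (3.94 × 15.48)
  = 13.19 / 60.9912 ≈ 0.2163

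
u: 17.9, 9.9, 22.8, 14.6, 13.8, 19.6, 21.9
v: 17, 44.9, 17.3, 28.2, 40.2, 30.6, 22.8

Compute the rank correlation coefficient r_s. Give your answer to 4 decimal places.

Rank u: 4, 1, 7, 3, 2, 5, 6
Rank v: 1, 7, 2, 4, 6, 5, 3
d = rank(u) − rank(v): 3, -6, 5, -1, -4, 0, 3; Σd² = 96
ρ = 1 − 6Σd² / [n(n²−1)] = 1 − 6×96 / (7×48) = 1 − 576/336 ≈ -0.7143

-0.7143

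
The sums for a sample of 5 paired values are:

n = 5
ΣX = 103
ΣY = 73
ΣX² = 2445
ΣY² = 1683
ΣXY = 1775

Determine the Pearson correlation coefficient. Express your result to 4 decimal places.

r = (nΣXY − ΣXΣY) / √[(nΣX² − (ΣX)²)(nΣY² − (ΣY)²)]
Numerator: 5×1775 − 103×73 = 1356
Denominator: √[(12225 − 10609)(8415 − 5329)] = √[1616 × 3086] = 2233.1538
r = 1356 / 2233.1538 ≈ 0.6072

0.6072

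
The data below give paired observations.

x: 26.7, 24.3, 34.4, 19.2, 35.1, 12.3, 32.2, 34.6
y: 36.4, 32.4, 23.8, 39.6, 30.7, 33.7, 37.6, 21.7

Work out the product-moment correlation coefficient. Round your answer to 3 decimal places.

-0.553

n = 8, Σx = 218.8, Σy = 255.9, Σx² = 6472.68, Σy² = 8472.15, Σxy = 6791.86
nΣxy − ΣxΣy = 54334.88 − 55990.92 = -1656.04
nΣx² − (Σx)² = 51781.44 − 47873.44 = 3908; nΣy² − (Σy)² = 67777.2 − 65484.81 = 2292.39
r = -1656.04 / √(3908 × 2292.39) = -1656.04 / 2993.1021 ≈ -0.553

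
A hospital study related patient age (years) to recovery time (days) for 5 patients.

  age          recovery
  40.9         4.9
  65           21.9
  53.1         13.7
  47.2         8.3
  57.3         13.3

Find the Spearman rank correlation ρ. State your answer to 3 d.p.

0.900

Rank age: 1, 5, 3, 2, 4
Rank recovery: 1, 5, 4, 2, 3
d = rank(age) − rank(recovery): 0, 0, -1, 0, 1; Σd² = 2
ρ = 1 − 6Σd² / [n(n²−1)] = 1 − 6×2 / (5×24) = 1 − 12/120 ≈ 0.900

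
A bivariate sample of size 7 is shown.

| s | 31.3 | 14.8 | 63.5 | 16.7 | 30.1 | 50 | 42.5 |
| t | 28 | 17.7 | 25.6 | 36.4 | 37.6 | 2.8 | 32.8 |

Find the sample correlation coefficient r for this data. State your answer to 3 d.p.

-0.304

n = 7, Σs = 248.9, Σt = 180.9, Σs² = 10722.13, Σt² = 5575.05, Σst = 6037.6
nΣst − ΣsΣt = 42263.2 − 45026.01 = -2762.81
nΣs² − (Σs)² = 75054.91 − 61951.21 = 13103.7; nΣt² − (Σt)² = 39025.35 − 32724.81 = 6300.54
r = -2762.81 / √(13103.7 × 6300.54) = -2762.81 / 9086.2746 ≈ -0.304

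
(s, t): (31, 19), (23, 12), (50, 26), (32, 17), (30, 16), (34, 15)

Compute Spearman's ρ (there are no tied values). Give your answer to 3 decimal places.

Rank s: 3, 1, 6, 4, 2, 5
Rank t: 5, 1, 6, 4, 3, 2
d = rank(s) − rank(t): -2, 0, 0, 0, -1, 3; Σd² = 14
ρ = 1 − 6Σd² / [n(n²−1)] = 1 − 6×14 / (6×35) = 1 − 84/210 ≈ 0.600

0.600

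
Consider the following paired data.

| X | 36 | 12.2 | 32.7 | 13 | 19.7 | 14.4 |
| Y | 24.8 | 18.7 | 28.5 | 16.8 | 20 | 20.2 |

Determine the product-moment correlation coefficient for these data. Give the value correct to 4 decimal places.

0.9008

n = 6, ΣX = 128, ΣY = 129, ΣX² = 3278.58, ΣY² = 2867.26, ΣXY = 2956.17
nΣXY − ΣXΣY = 17737.02 − 16512 = 1225.02
nΣX² − (ΣX)² = 19671.48 − 16384 = 3287.48; nΣY² − (ΣY)² = 17203.56 − 16641 = 562.56
r = 1225.02 / √(3287.48 × 562.56) = 1225.02 / 1359.9282 ≈ 0.9008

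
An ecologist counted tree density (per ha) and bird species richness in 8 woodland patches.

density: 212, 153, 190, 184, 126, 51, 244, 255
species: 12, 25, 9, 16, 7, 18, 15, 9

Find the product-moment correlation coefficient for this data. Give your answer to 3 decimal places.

-0.310

n = 8, Σx = 1415, Σy = 111, Σx² = 281347, Σy² = 1785, Σxy = 18778
nΣxy − ΣxΣy = 150224 − 157065 = -6841
nΣx² − (Σx)² = 2250776 − 2002225 = 248551; nΣy² − (Σy)² = 14280 − 12321 = 1959
r = -6841 / √(248551 × 1959) = -6841 / 22066.0692 ≈ -0.310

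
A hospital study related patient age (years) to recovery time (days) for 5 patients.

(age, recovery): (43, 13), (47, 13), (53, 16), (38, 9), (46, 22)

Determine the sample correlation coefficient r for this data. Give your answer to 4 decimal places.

0.5438

n = 5, Σx = 227, Σy = 73, Σx² = 10427, Σy² = 1159, Σxy = 3372
nΣxy − ΣxΣy = 16860 − 16571 = 289
nΣx² − (Σx)² = 52135 − 51529 = 606; nΣy² − (Σy)² = 5795 − 5329 = 466
r = 289 / √(606 × 466) = 289 / 531.4094 ≈ 0.5438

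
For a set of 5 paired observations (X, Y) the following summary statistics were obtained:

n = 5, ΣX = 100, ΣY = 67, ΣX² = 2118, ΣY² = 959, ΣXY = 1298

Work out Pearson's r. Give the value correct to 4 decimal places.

-0.4942

r = (nΣXY − ΣXΣY) / √[(nΣX² − (ΣX)²)(nΣY² − (ΣY)²)]
Numerator: 5×1298 − 100×67 = -210
Denominator: √[(10590 − 10000)(4795 − 4489)] = √[590 × 306] = 424.9000
r = -210 / 424.9000 ≈ -0.4942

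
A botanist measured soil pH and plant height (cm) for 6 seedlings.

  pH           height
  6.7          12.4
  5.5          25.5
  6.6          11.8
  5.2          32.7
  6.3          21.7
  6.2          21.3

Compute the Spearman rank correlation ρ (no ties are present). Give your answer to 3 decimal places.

Rank pH: 6, 2, 5, 1, 4, 3
Rank height: 2, 5, 1, 6, 4, 3
d = rank(pH) − rank(height): 4, -3, 4, -5, 0, 0; Σd² = 66
ρ = 1 − 6Σd² / [n(n²−1)] = 1 − 6×66 / (6×35) = 1 − 396/210 ≈ -0.886

-0.886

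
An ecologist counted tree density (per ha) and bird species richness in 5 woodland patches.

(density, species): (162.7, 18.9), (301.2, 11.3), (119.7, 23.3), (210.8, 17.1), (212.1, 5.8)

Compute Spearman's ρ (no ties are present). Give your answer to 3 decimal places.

-0.900

Rank density: 2, 5, 1, 3, 4
Rank species: 4, 2, 5, 3, 1
d = rank(density) − rank(species): -2, 3, -4, 0, 3; Σd² = 38
ρ = 1 − 6Σd² / [n(n²−1)] = 1 − 6×38 / (5×24) = 1 − 228/120 ≈ -0.900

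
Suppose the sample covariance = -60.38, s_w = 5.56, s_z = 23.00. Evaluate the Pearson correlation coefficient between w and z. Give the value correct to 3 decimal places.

r = Cov(w,z) / (s_w · s_z) = -60.38 / (5.56 × 23.00)
  = -60.38 / 127.8800 ≈ -0.472

-0.472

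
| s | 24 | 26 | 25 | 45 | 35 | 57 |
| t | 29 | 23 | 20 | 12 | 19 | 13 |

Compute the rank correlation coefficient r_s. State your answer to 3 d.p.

-0.886

Rank s: 1, 3, 2, 5, 4, 6
Rank t: 6, 5, 4, 1, 3, 2
d = rank(s) − rank(t): -5, -2, -2, 4, 1, 4; Σd² = 66
ρ = 1 − 6Σd² / [n(n²−1)] = 1 − 6×66 / (6×35) = 1 − 396/210 ≈ -0.886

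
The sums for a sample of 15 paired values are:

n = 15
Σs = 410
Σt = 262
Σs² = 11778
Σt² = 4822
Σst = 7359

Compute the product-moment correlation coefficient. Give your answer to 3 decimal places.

r = (nΣst − ΣsΣt) / √[(nΣs² − (Σs)²)(nΣt² − (Σt)²)]
Numerator: 15×7359 − 410×262 = 2965
Denominator: √[(176670 − 168100)(72330 − 68644)] = √[8570 × 3686] = 5620.4110
r = 2965 / 5620.4110 ≈ 0.528

0.528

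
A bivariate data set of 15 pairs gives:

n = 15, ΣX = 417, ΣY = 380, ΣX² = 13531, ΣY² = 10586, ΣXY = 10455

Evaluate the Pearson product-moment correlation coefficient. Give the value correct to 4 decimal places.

-0.0799

r = (nΣXY − ΣXΣY) / √[(nΣX² − (ΣX)²)(nΣY² − (ΣY)²)]
Numerator: 15×10455 − 417×380 = -1635
Denominator: √[(202965 − 173889)(158790 − 144400)] = √[29076 × 14390] = 20454.9173
r = -1635 / 20454.9173 ≈ -0.0799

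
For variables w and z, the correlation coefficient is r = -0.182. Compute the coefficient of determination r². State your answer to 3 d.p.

0.033

r² = (-0.182)² = 0.033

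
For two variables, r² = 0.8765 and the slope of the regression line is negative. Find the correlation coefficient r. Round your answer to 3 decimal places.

-0.936

|r| = √0.8765 = 0.936
The association is negative, so r = −0.936.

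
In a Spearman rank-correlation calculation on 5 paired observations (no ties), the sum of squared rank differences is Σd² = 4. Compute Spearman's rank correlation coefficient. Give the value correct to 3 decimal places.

0.800

ρ = 1 − 6Σd² / [n(n²−1)] = 1 − 6×4 / (5×24)
  = 1 − 24/120 = 1 − 0.2000 ≈ 0.800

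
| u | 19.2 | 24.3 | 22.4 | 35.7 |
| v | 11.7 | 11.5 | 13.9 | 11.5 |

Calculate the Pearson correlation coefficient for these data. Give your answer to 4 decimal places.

-0.3347

n = 4, Σu = 101.6, Σv = 48.6, Σu² = 2735.38, Σv² = 594.6, Σuv = 1226
nΣuv − ΣuΣv = 4904 − 4937.76 = -33.76
nΣu² − (Σu)² = 10941.52 − 10322.56 = 618.96; nΣv² − (Σv)² = 2378.4 − 2361.96 = 16.44
r = -33.76 / √(618.96 × 16.44) = -33.76 / 100.8747 ≈ -0.3347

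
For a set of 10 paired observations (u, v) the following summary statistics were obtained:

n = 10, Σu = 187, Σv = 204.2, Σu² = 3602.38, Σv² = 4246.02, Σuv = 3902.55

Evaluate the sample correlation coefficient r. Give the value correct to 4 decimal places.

0.9367

r = (nΣuv − ΣuΣv) / √[(nΣu² − (Σu)²)(nΣv² − (Σv)²)]
Numerator: 10×3902.55 − 187×204.2 = 840.1
Denominator: √[(36023.8 − 34969)(42460.2 − 41697.64)] = √[1054.8 × 762.56] = 896.8547
r = 840.1 / 896.8547 ≈ 0.9367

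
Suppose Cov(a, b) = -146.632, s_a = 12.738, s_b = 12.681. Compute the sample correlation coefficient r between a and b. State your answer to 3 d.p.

r = Cov(a,b) / (s_a · s_b) = -146.632 / (12.738 × 12.681)
  = -146.632 / 161.5306 ≈ -0.908

-0.908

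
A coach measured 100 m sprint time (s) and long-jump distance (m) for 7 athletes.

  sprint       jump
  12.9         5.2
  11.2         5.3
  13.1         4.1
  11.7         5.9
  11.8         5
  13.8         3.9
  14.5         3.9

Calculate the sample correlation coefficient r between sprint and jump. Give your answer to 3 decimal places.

n = 7, Σx = 89, Σy = 33.3, Σx² = 1140.28, Σy² = 162.17, Σxy = 418.55
nΣxy − ΣxΣy = 2929.85 − 2963.7 = -33.85
nΣx² − (Σx)² = 7981.96 − 7921 = 60.96; nΣy² − (Σy)² = 1135.19 − 1108.89 = 26.3
r = -33.85 / √(60.96 × 26.3) = -33.85 / 40.0406 ≈ -0.845

-0.845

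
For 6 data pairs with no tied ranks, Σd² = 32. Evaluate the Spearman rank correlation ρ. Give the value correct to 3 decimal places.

0.086

ρ = 1 − 6Σd² / [n(n²−1)] = 1 − 6×32 / (6×35)
  = 1 − 192/210 = 1 − 0.9143 ≈ 0.086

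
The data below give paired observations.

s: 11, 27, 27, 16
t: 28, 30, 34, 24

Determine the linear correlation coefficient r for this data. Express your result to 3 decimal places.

0.706

n = 4, Σs = 81, Σt = 116, Σs² = 1835, Σt² = 3416, Σst = 2420
nΣst − ΣsΣt = 9680 − 9396 = 284
nΣs² − (Σs)² = 7340 − 6561 = 779; nΣt² − (Σt)² = 13664 − 13456 = 208
r = 284 / √(779 × 208) = 284 / 402.5320 ≈ 0.706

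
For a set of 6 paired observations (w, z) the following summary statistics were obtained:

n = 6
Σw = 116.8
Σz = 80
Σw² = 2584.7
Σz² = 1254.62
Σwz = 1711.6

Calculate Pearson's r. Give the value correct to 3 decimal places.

r = (nΣwz − ΣwΣz) / √[(nΣw² − (Σw)²)(nΣz² − (Σz)²)]
Numerator: 6×1711.6 − 116.8×80 = 925.6
Denominator: √[(15508.2 − 13642.24)(7527.72 − 6400)] = √[1865.96 × 1127.72] = 1450.6138
r = 925.6 / 1450.6138 ≈ 0.638

0.638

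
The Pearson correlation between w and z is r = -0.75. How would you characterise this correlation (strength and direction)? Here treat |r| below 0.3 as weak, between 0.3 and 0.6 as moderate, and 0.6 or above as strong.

strong negative

r = -0.75 < 0 so the relationship is negative.
|r| = 0.75, which falls in the strong range.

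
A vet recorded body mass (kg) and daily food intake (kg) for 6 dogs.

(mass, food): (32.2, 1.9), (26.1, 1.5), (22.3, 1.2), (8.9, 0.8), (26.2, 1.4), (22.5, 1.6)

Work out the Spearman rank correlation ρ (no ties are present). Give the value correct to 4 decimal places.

0.7714

Rank mass: 6, 4, 2, 1, 5, 3
Rank food: 6, 4, 2, 1, 3, 5
d = rank(mass) − rank(food): 0, 0, 0, 0, 2, -2; Σd² = 8
ρ = 1 − 6Σd² / [n(n²−1)] = 1 − 6×8 / (6×35) = 1 − 48/210 ≈ 0.7714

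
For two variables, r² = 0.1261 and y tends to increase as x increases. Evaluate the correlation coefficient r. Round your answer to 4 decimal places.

|r| = √0.1261 = 0.3551
The association is positive, so r = 0.3551.

0.3551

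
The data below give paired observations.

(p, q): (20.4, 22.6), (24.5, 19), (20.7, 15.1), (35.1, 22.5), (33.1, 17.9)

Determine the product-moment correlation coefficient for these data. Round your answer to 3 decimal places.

n = 5, Σp = 133.8, Σq = 97.1, Σp² = 3772.52, Σq² = 1926.43, Σpq = 2621.35
nΣpq − ΣpΣq = 13106.75 − 12991.98 = 114.77
nΣp² − (Σp)² = 18862.6 − 17902.44 = 960.16; nΣq² − (Σq)² = 9632.15 − 9428.41 = 203.74
r = 114.77 / √(960.16 × 203.74) = 114.77 / 442.2929 ≈ 0.259

0.259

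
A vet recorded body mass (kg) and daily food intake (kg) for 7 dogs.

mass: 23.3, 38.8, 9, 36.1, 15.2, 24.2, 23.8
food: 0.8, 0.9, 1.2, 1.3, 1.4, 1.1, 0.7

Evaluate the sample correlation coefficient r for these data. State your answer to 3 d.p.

-0.257

n = 7, Σx = 170.4, Σy = 7.4, Σx² = 4815.66, Σy² = 8.24, Σxy = 175.85
nΣxy − ΣxΣy = 1230.95 − 1260.96 = -30.01
nΣx² − (Σx)² = 33709.62 − 29036.16 = 4673.46; nΣy² − (Σy)² = 57.68 − 54.76 = 2.92
r = -30.01 / √(4673.46 × 2.92) = -30.01 / 116.8182 ≈ -0.257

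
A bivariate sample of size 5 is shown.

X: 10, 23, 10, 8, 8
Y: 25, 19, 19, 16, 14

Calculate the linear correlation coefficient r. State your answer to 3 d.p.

0.186

n = 5, ΣX = 59, ΣY = 93, ΣX² = 857, ΣY² = 1799, ΣXY = 1117
nΣXY − ΣXΣY = 5585 − 5487 = 98
nΣX² − (ΣX)² = 4285 − 3481 = 804; nΣY² − (ΣY)² = 8995 − 8649 = 346
r = 98 / √(804 × 346) = 98 / 527.4315 ≈ 0.186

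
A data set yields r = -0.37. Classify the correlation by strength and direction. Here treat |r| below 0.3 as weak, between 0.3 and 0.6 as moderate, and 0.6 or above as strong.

r = -0.37 < 0 so the relationship is negative.
|r| = 0.37, which falls in the moderate range.

moderate negative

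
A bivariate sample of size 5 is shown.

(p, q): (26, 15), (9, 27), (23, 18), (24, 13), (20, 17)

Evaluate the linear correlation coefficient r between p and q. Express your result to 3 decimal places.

-0.945

n = 5, Σp = 102, Σq = 90, Σp² = 2262, Σq² = 1736, Σpq = 1699
nΣpq − ΣpΣq = 8495 − 9180 = -685
nΣp² − (Σp)² = 11310 − 10404 = 906; nΣq² − (Σq)² = 8680 − 8100 = 580
r = -685 / √(906 × 580) = -685 / 724.9000 ≈ -0.945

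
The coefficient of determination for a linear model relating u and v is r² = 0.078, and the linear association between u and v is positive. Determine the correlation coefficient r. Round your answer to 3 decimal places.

|r| = √0.078 = 0.279
The association is positive, so r = 0.279.

0.279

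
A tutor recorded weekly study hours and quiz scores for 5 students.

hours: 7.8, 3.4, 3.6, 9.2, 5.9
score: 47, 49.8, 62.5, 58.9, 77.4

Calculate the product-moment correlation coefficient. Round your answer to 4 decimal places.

n = 5, Σx = 29.9, Σy = 295.6, Σx² = 204.81, Σy² = 18055.26, Σxy = 1759.46
nΣxy − ΣxΣy = 8797.3 − 8838.44 = -41.14
nΣx² − (Σx)² = 1024.05 − 894.01 = 130.04; nΣy² − (Σy)² = 90276.3 − 87379.36 = 2896.94
r = -41.14 / √(130.04 × 2896.94) = -41.14 / 613.7736 ≈ -0.0670

-0.0670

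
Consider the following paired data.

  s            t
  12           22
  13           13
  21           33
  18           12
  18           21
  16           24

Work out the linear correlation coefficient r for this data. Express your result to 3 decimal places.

0.476

n = 6, Σs = 98, Σt = 125, Σs² = 1658, Σt² = 2903, Σst = 2104
nΣst − ΣsΣt = 12624 − 12250 = 374
nΣs² − (Σs)² = 9948 − 9604 = 344; nΣt² − (Σt)² = 17418 − 15625 = 1793
r = 374 / √(344 × 1793) = 374 / 785.3611 ≈ 0.476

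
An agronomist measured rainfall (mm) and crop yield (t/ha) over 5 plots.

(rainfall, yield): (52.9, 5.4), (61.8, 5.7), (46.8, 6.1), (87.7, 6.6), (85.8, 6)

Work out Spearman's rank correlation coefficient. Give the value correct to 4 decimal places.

Rank rainfall: 2, 3, 1, 5, 4
Rank yield: 1, 2, 4, 5, 3
d = rank(rainfall) − rank(yield): 1, 1, -3, 0, 1; Σd² = 12
ρ = 1 − 6Σd² / [n(n²−1)] = 1 − 6×12 / (5×24) = 1 − 72/120 ≈ 0.4000

0.4000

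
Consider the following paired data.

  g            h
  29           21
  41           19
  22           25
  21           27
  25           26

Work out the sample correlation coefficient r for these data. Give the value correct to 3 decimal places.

-0.913

n = 5, Σg = 138, Σh = 118, Σg² = 4072, Σh² = 2832, Σgh = 3155
nΣgh − ΣgΣh = 15775 − 16284 = -509
nΣg² − (Σg)² = 20360 − 19044 = 1316; nΣh² − (Σh)² = 14160 − 13924 = 236
r = -509 / √(1316 × 236) = -509 / 557.2935 ≈ -0.913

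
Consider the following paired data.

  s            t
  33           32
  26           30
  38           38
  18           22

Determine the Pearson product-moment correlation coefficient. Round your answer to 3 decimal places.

0.978

n = 4, Σs = 115, Σt = 122, Σs² = 3533, Σt² = 3852, Σst = 3676
nΣst − ΣsΣt = 14704 − 14030 = 674
nΣs² − (Σs)² = 14132 − 13225 = 907; nΣt² − (Σt)² = 15408 − 14884 = 524
r = 674 / √(907 × 524) = 674 / 689.3968 ≈ 0.978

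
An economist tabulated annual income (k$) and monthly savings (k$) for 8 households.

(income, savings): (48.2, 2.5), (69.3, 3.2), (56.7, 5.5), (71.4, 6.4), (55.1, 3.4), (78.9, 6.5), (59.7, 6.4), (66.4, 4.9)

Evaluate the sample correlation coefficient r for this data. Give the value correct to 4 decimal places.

0.5810

n = 8, Σx = 505.7, Σy = 38.8, Σx² = 32672.85, Σy² = 206.48, Σxy = 2518.7
nΣxy − ΣxΣy = 20149.6 − 19621.16 = 528.44
nΣx² − (Σx)² = 261382.8 − 255732.49 = 5650.31; nΣy² − (Σy)² = 1651.84 − 1505.44 = 146.4
r = 528.44 / √(5650.31 × 146.4) = 528.44 / 909.5083 ≈ 0.5810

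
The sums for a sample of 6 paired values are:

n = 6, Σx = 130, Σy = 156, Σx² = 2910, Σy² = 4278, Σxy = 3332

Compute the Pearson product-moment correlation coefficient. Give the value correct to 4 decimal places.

r = (nΣxy − ΣxΣy) / √[(nΣx² − (Σx)²)(nΣy² − (Σy)²)]
Numerator: 6×3332 − 130×156 = -288
Denominator: √[(17460 − 16900)(25668 − 24336)] = √[560 × 1332] = 863.6666
r = -288 / 863.6666 ≈ -0.3335

-0.3335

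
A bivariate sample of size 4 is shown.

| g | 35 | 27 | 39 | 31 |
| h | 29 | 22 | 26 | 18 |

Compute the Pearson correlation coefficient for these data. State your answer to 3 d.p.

0.620

n = 4, Σg = 132, Σh = 95, Σg² = 4436, Σh² = 2325, Σgh = 3181
nΣgh − ΣgΣh = 12724 − 12540 = 184
nΣg² − (Σg)² = 17744 − 17424 = 320; nΣh² − (Σh)² = 9300 − 9025 = 275
r = 184 / √(320 × 275) = 184 / 296.6479 ≈ 0.620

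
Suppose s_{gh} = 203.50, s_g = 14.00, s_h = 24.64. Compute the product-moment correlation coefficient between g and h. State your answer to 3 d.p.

r = Cov(g,h) / (s_g · s_h) = 203.50 / (14.00 × 24.64)
  = 203.50 / 344.9600 ≈ 0.590

0.590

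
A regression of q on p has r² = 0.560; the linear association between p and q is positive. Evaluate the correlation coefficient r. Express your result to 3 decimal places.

|r| = √0.560 = 0.748
The association is positive, so r = 0.748.

0.748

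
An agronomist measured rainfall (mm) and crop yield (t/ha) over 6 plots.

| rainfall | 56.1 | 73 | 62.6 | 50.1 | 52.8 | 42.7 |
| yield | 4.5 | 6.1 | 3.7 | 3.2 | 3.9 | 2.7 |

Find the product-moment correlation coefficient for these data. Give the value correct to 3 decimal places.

n = 6, Σx = 337.3, Σy = 24.1, Σx² = 19516.11, Σy² = 103.89, Σxy = 1410.9
nΣxy − ΣxΣy = 8465.4 − 8128.93 = 336.47
nΣx² − (Σx)² = 117096.66 − 113771.29 = 3325.37; nΣy² − (Σy)² = 623.34 − 580.81 = 42.53
r = 336.47 / √(3325.37 × 42.53) = 336.47 / 376.0691 ≈ 0.895

0.895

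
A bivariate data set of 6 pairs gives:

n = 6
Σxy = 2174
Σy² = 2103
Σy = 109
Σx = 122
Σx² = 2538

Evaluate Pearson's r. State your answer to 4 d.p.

-0.5045

r = (nΣxy − ΣxΣy) / √[(nΣx² − (Σx)²)(nΣy² − (Σy)²)]
Numerator: 6×2174 − 122×109 = -254
Denominator: √[(15228 − 14884)(12618 − 11881)] = √[344 × 737] = 503.5156
r = -254 / 503.5156 ≈ -0.5045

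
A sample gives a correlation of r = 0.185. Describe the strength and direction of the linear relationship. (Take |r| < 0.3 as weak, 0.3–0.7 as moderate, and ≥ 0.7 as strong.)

r = 0.185 > 0 so the relationship is positive.
|r| = 0.185, which falls in the weak range.

weak positive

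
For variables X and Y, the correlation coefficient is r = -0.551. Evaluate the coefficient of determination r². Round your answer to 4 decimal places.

0.3036

r² = (-0.551)² = 0.3036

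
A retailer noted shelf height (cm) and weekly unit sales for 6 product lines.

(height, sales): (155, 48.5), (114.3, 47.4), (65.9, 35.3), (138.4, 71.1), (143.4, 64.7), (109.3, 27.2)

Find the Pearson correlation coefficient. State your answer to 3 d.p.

0.646

n = 6, Σx = 726.3, Σy = 294.2, Σx² = 93096.91, Σy² = 15826.24, Σxy = 37352.77
nΣxy − ΣxΣy = 224116.62 − 213677.46 = 10439.16
nΣx² − (Σx)² = 558581.46 − 527511.69 = 31069.77; nΣy² − (Σy)² = 94957.44 − 86553.64 = 8403.8
r = 10439.16 / √(31069.77 × 8403.8) = 10439.16 / 16158.7169 ≈ 0.646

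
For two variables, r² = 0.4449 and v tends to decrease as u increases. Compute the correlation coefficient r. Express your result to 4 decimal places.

-0.6670

|r| = √0.4449 = 0.6670
The association is negative, so r = −0.6670.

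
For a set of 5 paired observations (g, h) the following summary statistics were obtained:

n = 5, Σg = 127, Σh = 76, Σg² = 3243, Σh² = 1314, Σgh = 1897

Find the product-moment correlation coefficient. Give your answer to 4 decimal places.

r = (nΣgh − ΣgΣh) / √[(nΣg² − (Σg)²)(nΣh² − (Σh)²)]
Numerator: 5×1897 − 127×76 = -167
Denominator: √[(16215 − 16129)(6570 − 5776)] = √[86 × 794] = 261.3121
r = -167 / 261.3121 ≈ -0.6391

-0.6391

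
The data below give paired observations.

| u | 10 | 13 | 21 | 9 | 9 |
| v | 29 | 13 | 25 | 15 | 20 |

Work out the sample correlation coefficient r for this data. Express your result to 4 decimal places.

n = 5, Σu = 62, Σv = 102, Σu² = 872, Σv² = 2260, Σuv = 1299
nΣuv − ΣuΣv = 6495 − 6324 = 171
nΣu² − (Σu)² = 4360 − 3844 = 516; nΣv² − (Σv)² = 11300 − 10404 = 896
r = 171 / √(516 × 896) = 171 / 679.9529 ≈ 0.2515

0.2515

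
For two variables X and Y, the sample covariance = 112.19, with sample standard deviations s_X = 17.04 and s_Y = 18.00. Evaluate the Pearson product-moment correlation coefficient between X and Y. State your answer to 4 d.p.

r = Cov(X,Y) / (s_X · s_Y) = 112.19 / (17.04 × 18.00)
  = 112.19 / 306.7200 ≈ 0.3658

0.3658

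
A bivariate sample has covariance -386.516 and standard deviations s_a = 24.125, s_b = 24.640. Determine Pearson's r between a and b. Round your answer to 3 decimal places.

-0.650

r = Cov(a,b) / (s_a · s_b) = -386.516 / (24.125 × 24.640)
  = -386.516 / 594.4400 ≈ -0.650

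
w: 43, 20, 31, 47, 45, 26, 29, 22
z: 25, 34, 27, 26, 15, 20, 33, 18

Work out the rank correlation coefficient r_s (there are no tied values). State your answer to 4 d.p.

-0.2857

Rank w: 6, 1, 5, 8, 7, 3, 4, 2
Rank z: 4, 8, 6, 5, 1, 3, 7, 2
d = rank(w) − rank(z): 2, -7, -1, 3, 6, 0, -3, 0; Σd² = 108
ρ = 1 − 6Σd² / [n(n²−1)] = 1 − 6×108 / (8×63) = 1 − 648/504 ≈ -0.2857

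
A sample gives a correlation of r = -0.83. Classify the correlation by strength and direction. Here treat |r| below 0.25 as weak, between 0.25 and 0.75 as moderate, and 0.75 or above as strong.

strong negative

r = -0.83 < 0 so the relationship is negative.
|r| = 0.83, which falls in the strong range.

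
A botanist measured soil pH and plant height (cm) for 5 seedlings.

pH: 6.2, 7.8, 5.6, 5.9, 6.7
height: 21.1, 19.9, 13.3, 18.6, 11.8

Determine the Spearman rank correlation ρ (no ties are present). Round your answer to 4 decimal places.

0.2000

Rank pH: 3, 5, 1, 2, 4
Rank height: 5, 4, 2, 3, 1
d = rank(pH) − rank(height): -2, 1, -1, -1, 3; Σd² = 16
ρ = 1 − 6Σd² / [n(n²−1)] = 1 − 6×16 / (5×24) = 1 − 96/120 ≈ 0.2000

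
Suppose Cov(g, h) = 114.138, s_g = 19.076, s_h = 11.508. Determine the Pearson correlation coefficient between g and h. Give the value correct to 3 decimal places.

0.520

r = Cov(g,h) / (s_g · s_h) = 114.138 / (19.076 × 11.508)
  = 114.138 / 219.5266 ≈ 0.520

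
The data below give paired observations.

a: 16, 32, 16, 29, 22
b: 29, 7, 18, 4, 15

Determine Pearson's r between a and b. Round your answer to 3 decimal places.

n = 5, Σa = 115, Σb = 73, Σa² = 2861, Σb² = 1455, Σab = 1422
nΣab − ΣaΣb = 7110 − 8395 = -1285
nΣa² − (Σa)² = 14305 − 13225 = 1080; nΣb² − (Σb)² = 7275 − 5329 = 1946
r = -1285 / √(1080 × 1946) = -1285 / 1449.7172 ≈ -0.886

-0.886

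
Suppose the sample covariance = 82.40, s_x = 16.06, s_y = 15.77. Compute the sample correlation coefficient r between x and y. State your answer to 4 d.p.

r = Cov(x,y) / (s_x · s_y) = 82.40 / (16.06 × 15.77)
  = 82.40 / 253.2662 ≈ 0.3253

0.3253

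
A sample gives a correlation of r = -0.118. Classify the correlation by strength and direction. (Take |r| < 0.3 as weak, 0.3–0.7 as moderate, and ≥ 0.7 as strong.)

weak negative

r = -0.118 < 0 so the relationship is negative.
|r| = 0.118, which falls in the weak range.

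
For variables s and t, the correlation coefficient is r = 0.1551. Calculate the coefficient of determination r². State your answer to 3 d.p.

0.024

r² = (0.1551)² = 0.024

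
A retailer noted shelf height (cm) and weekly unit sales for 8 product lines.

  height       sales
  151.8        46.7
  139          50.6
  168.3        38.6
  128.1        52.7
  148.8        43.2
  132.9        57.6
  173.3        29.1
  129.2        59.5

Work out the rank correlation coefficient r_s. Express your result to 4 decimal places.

Rank height: 6, 4, 7, 1, 5, 3, 8, 2
Rank sales: 4, 5, 2, 6, 3, 7, 1, 8
d = rank(height) − rank(sales): 2, -1, 5, -5, 2, -4, 7, -6; Σd² = 160
ρ = 1 − 6Σd² / [n(n²−1)] = 1 − 6×160 / (8×63) = 1 − 960/504 ≈ -0.9048

-0.9048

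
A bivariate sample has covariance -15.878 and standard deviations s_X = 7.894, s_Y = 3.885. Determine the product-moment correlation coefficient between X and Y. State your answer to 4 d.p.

r = Cov(X,Y) / (s_X · s_Y) = -15.878 / (7.894 × 3.885)
  = -15.878 / 30.6682 ≈ -0.5177

-0.5177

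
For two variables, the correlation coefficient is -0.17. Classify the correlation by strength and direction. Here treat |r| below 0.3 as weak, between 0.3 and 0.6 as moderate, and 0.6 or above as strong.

r = -0.17 < 0 so the relationship is negative.
|r| = 0.17, which falls in the weak range.

weak negative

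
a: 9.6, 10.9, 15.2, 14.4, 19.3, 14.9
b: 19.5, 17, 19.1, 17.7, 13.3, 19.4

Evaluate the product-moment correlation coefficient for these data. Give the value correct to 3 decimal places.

n = 6, Σa = 84.3, Σb = 106, Σa² = 1243.87, Σb² = 1900.6, Σab = 1463.45
nΣab − ΣaΣb = 8780.7 − 8935.8 = -155.1
nΣa² − (Σa)² = 7463.22 − 7106.49 = 356.73; nΣb² − (Σb)² = 11403.6 − 11236 = 167.6
r = -155.1 / √(356.73 × 167.6) = -155.1 / 244.5157 ≈ -0.634

-0.634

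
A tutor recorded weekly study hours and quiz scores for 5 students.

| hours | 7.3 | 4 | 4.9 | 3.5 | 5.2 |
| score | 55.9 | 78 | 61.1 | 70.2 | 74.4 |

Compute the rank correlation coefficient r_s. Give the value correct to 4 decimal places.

-0.5000

Rank hours: 5, 2, 3, 1, 4
Rank score: 1, 5, 2, 3, 4
d = rank(hours) − rank(score): 4, -3, 1, -2, 0; Σd² = 30
ρ = 1 − 6Σd² / [n(n²−1)] = 1 − 6×30 / (5×24) = 1 − 180/120 ≈ -0.5000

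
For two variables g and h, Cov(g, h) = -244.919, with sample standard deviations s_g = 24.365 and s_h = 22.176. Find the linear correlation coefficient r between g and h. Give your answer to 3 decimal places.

-0.453

r = Cov(g,h) / (s_g · s_h) = -244.919 / (24.365 × 22.176)
  = -244.919 / 540.3182 ≈ -0.453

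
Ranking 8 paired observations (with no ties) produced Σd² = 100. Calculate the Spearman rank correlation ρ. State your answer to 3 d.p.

ρ = 1 − 6Σd² / [n(n²−1)] = 1 − 6×100 / (8×63)
  = 1 − 600/504 = 1 − 1.1905 ≈ -0.190

-0.190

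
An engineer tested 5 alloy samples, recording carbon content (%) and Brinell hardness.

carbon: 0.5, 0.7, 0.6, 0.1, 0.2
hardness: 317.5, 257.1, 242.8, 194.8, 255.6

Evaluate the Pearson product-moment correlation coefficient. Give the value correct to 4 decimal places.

0.4967

n = 5, Σx = 2.1, Σy = 1267.8, Σx² = 1.15, Σy² = 329136.9, Σxy = 555
nΣxy − ΣxΣy = 2775 − 2662.38 = 112.62
nΣx² − (Σx)² = 5.75 − 4.41 = 1.34; nΣy² − (Σy)² = 1645684.5 − 1607316.84 = 38367.66
r = 112.62 / √(1.34 × 38367.66) = 112.62 / 226.7436 ≈ 0.4967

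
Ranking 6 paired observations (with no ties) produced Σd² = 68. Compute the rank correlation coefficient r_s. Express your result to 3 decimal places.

-0.943

ρ = 1 − 6Σd² / [n(n²−1)] = 1 − 6×68 / (6×35)
  = 1 − 408/210 = 1 − 1.9429 ≈ -0.943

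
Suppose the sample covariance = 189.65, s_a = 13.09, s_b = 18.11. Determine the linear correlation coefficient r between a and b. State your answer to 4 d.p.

r = Cov(a,b) / (s_a · s_b) = 189.65 / (13.09 × 18.11)
  = 189.65 / 237.0599 ≈ 0.8000

0.8000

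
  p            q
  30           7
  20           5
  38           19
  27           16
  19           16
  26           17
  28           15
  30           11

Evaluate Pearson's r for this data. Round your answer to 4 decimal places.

n = 8, Σp = 218, Σq = 106, Σp² = 6194, Σq² = 1582, Σpq = 2960
nΣpq − ΣpΣq = 23680 − 23108 = 572
nΣp² − (Σp)² = 49552 − 47524 = 2028; nΣq² − (Σq)² = 12656 − 11236 = 1420
r = 572 / √(2028 × 1420) = 572 / 1696.9856 ≈ 0.3371

0.3371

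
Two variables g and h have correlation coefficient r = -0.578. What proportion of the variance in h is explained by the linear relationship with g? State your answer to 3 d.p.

0.334

r² = (-0.578)² = 0.334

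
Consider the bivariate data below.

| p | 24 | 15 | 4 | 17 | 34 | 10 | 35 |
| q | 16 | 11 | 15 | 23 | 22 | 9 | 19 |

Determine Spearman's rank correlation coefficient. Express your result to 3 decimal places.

Rank p: 5, 3, 1, 4, 6, 2, 7
Rank q: 4, 2, 3, 7, 6, 1, 5
d = rank(p) − rank(q): 1, 1, -2, -3, 0, 1, 2; Σd² = 20
ρ = 1 − 6Σd² / [n(n²−1)] = 1 − 6×20 / (7×48) = 1 − 120/336 ≈ 0.643

0.643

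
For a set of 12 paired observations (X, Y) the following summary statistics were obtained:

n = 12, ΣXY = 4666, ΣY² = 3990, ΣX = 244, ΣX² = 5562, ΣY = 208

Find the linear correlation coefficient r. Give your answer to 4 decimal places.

0.9084

r = (nΣXY − ΣXΣY) / √[(nΣX² − (ΣX)²)(nΣY² − (ΣY)²)]
Numerator: 12×4666 − 244×208 = 5240
Denominator: √[(66744 − 59536)(47880 − 43264)] = √[7208 × 4616] = 5768.1997
r = 5240 / 5768.1997 ≈ 0.9084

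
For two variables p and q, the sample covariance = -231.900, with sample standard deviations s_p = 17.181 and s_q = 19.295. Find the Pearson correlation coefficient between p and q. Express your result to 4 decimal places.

-0.6995

r = Cov(p,q) / (s_p · s_q) = -231.900 / (17.181 × 19.295)
  = -231.900 / 331.5074 ≈ -0.6995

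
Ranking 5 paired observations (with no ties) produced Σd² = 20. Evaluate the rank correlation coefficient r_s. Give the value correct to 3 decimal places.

ρ = 1 − 6Σd² / [n(n²−1)] = 1 − 6×20 / (5×24)
  = 1 − 120/120 = 1 − 1.0000 ≈ 0.000

0.000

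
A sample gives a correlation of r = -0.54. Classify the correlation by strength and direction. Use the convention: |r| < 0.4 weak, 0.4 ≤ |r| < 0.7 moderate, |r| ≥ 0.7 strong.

moderate negative

r = -0.54 < 0 so the relationship is negative.
|r| = 0.54, which falls in the moderate range.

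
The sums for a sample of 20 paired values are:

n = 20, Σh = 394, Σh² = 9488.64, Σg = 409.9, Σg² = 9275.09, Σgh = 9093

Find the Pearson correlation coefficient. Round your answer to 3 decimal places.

r = (nΣgh − ΣgΣh) / √[(nΣg² − (Σg)²)(nΣh² − (Σh)²)]
Numerator: 20×9093 − 409.9×394 = 20359.4
Denominator: √[(185501.8 − 168018.01)(189772.8 − 155236)] = √[17483.79 × 34536.8] = 24573.0372
r = 20359.4 / 24573.0372 ≈ 0.829

0.829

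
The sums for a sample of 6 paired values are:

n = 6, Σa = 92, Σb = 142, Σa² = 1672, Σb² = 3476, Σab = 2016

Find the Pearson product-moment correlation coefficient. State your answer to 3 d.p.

r = (nΣab − ΣaΣb) / √[(nΣa² − (Σa)²)(nΣb² − (Σb)²)]
Numerator: 6×2016 − 92×142 = -968
Denominator: √[(10032 − 8464)(20856 − 20164)] = √[1568 × 692] = 1041.6602
r = -968 / 1041.6602 ≈ -0.929

-0.929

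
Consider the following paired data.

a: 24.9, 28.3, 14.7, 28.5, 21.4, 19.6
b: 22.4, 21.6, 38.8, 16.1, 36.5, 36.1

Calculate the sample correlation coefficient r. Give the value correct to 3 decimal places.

-0.925

n = 6, Σa = 137.4, Σb = 171.5, Σa² = 3291.36, Σb² = 5368.43, Σab = 3686.91
nΣab − ΣaΣb = 22121.46 − 23564.1 = -1442.64
nΣa² − (Σa)² = 19748.16 − 18878.76 = 869.4; nΣb² − (Σb)² = 32210.58 − 29412.25 = 2798.33
r = -1442.64 / √(869.4 × 2798.33) = -1442.64 / 1559.7654 ≈ -0.925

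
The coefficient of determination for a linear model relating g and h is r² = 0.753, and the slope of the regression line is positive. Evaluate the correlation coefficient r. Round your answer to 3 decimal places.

0.868

|r| = √0.753 = 0.868
The association is positive, so r = 0.868.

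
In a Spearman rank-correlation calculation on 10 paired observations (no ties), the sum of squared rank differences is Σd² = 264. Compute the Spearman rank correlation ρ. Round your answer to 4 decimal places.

-0.6000

ρ = 1 − 6Σd² / [n(n²−1)] = 1 − 6×264 / (10×99)
  = 1 − 1584/990 = 1 − 1.60000 ≈ -0.6000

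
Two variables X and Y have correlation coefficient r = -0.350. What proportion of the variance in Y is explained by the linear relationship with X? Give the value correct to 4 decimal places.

r² = (-0.350)² = 0.1225

0.1225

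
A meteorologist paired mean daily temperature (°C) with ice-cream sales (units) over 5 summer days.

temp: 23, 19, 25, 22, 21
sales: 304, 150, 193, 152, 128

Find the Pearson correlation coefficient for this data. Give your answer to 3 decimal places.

n = 5, Σx = 110, Σy = 927, Σx² = 2440, Σy² = 191653, Σxy = 20699
nΣxy − ΣxΣy = 103495 − 101970 = 1525
nΣx² − (Σx)² = 12200 − 12100 = 100; nΣy² − (Σy)² = 958265 − 859329 = 98936
r = 1525 / √(100 × 98936) = 1525 / 3145.4094 ≈ 0.485

0.485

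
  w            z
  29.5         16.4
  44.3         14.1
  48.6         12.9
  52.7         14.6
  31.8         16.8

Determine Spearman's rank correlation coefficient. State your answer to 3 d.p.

-0.600

Rank w: 1, 3, 4, 5, 2
Rank z: 4, 2, 1, 3, 5
d = rank(w) − rank(z): -3, 1, 3, 2, -3; Σd² = 32
ρ = 1 − 6Σd² / [n(n²−1)] = 1 − 6×32 / (5×24) = 1 − 192/120 ≈ -0.600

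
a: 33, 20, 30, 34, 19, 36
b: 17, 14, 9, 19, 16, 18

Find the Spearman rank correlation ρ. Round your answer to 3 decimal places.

0.714

Rank a: 4, 2, 3, 5, 1, 6
Rank b: 4, 2, 1, 6, 3, 5
d = rank(a) − rank(b): 0, 0, 2, -1, -2, 1; Σd² = 10
ρ = 1 − 6Σd² / [n(n²−1)] = 1 − 6×10 / (6×35) = 1 − 60/210 ≈ 0.714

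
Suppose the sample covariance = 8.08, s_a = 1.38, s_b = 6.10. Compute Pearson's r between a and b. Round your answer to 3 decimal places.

r = Cov(a,b) / (s_a · s_b) = 8.08 / (1.38 × 6.10)
  = 8.08 / 8.4180 ≈ 0.960

0.960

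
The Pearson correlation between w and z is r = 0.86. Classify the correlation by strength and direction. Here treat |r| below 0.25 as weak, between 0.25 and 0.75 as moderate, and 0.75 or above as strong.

r = 0.86 > 0 so the relationship is positive.
|r| = 0.86, which falls in the strong range.

strong positive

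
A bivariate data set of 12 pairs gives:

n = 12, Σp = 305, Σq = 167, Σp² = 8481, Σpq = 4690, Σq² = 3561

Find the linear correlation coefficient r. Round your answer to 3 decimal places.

0.469

r = (nΣpq − ΣpΣq) / √[(nΣp² − (Σp)²)(nΣq² − (Σq)²)]
Numerator: 12×4690 − 305×167 = 5345
Denominator: √[(101772 − 93025)(42732 − 27889)] = √[8747 × 14843] = 11394.3723
r = 5345 / 11394.3723 ≈ 0.469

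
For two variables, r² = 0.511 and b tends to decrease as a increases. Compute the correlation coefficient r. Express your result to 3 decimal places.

|r| = √0.511 = 0.715
The association is negative, so r = −0.715.

-0.715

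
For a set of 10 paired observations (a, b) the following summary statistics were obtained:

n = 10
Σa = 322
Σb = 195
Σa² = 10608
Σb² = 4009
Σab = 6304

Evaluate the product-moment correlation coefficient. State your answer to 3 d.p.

0.112

r = (nΣab − ΣaΣb) / √[(nΣa² − (Σa)²)(nΣb² − (Σb)²)]
Numerator: 10×6304 − 322×195 = 250
Denominator: √[(106080 − 103684)(40090 − 38025)] = √[2396 × 2065] = 2224.3516
r = 250 / 2224.3516 ≈ 0.112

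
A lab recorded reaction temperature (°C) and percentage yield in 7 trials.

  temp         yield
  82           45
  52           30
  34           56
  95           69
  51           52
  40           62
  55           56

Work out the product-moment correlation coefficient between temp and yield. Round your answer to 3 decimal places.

0.181

n = 7, Σx = 409, Σy = 370, Σx² = 26835, Σy² = 20506, Σxy = 21921
nΣxy − ΣxΣy = 153447 − 151330 = 2117
nΣx² − (Σx)² = 187845 − 167281 = 20564; nΣy² − (Σy)² = 143542 − 136900 = 6642
r = 2117 / √(20564 × 6642) = 2117 / 11687.0051 ≈ 0.181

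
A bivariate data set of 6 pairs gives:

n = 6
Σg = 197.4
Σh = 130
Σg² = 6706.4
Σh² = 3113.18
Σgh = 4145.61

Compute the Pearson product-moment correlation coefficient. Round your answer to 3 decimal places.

-0.524

r = (nΣgh − ΣgΣh) / √[(nΣg² − (Σg)²)(nΣh² − (Σh)²)]
Numerator: 6×4145.61 − 197.4×130 = -788.34
Denominator: √[(40238.4 − 38966.76)(18679.08 − 16900)] = √[1271.64 × 1779.08] = 1504.1108
r = -788.34 / 1504.1108 ≈ -0.524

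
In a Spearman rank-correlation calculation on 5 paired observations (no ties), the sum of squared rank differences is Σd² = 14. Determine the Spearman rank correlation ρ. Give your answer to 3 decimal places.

ρ = 1 − 6Σd² / [n(n²−1)] = 1 − 6×14 / (5×24)
  = 1 − 84/120 = 1 − 0.7000 ≈ 0.300

0.300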